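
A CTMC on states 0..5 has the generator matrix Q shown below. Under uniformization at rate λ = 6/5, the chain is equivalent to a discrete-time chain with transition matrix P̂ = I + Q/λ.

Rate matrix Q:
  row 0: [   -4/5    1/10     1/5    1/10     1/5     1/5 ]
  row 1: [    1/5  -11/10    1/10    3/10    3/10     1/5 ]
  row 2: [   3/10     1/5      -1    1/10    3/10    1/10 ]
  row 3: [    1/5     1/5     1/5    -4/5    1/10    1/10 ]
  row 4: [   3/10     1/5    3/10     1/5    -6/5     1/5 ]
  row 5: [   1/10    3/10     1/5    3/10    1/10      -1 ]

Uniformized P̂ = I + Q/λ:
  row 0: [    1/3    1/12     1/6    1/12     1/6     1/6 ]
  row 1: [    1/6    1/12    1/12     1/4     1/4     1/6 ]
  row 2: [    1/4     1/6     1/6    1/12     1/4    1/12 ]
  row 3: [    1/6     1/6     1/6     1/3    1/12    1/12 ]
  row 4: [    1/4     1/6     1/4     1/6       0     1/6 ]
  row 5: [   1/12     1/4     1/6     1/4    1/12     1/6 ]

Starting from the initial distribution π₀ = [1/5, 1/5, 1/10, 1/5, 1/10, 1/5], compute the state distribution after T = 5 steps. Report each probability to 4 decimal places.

t=0: π = [0.2000, 0.2000, 0.1000, 0.2000, 0.1000, 0.2000]
t=1: π = [0.2000, 0.1500, 0.1583, 0.2083, 0.1417, 0.1417]
t=2: π = [0.2132, 0.1493, 0.1660, 0.1958, 0.1396, 0.1361]
t=3: π = [0.2163, 0.1478, 0.1659, 0.1915, 0.1420, 0.1365]
t=4: π = [0.2170, 0.1477, 0.1662, 0.1904, 0.1418, 0.1369]
t=5: π = [0.2171, 0.1477, 0.1662, 0.1902, 0.1419, 0.1369]

π = [0.2171, 0.1477, 0.1662, 0.1902, 0.1419, 0.1369]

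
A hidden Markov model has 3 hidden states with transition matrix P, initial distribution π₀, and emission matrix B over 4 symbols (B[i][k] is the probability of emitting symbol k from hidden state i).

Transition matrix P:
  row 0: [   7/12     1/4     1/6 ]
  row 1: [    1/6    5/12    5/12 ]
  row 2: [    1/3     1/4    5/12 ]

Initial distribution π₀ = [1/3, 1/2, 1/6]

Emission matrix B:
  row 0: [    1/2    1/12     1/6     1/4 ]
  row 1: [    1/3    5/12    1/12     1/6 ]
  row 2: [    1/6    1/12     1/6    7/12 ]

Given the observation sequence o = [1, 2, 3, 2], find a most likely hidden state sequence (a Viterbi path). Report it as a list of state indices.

path = [1, 2, 2, 2]

t=0: δ = [2.778e-02, 2.083e-01, 1.389e-02]  (obs o_0=1)
t=1: δ = [5.787e-03, 7.234e-03, 1.447e-02]  ψ = [1, 1, 1]  (obs o_1=2)
t=2: δ = [1.206e-03, 6.028e-04, 3.516e-03]  ψ = [2, 2, 2]  (obs o_2=3)
t=3: δ = [1.954e-04, 7.326e-05, 2.442e-04]  ψ = [2, 2, 2]  (obs o_3=2)
backtrack: best end state = 2; path = [1, 2, 2, 2]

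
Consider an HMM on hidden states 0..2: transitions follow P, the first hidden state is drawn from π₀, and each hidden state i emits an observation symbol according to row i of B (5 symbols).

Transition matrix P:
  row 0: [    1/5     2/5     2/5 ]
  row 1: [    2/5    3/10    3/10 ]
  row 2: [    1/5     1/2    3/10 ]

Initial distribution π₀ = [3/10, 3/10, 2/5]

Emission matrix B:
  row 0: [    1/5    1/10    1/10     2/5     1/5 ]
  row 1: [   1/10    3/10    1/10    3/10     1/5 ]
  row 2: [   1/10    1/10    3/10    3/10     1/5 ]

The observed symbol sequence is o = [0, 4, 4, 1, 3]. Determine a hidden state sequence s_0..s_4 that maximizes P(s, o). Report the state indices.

t=0: δ = [6.000e-02, 3.000e-02, 4.000e-02]  (obs o_0=0)
t=1: δ = [2.400e-03, 4.800e-03, 4.800e-03]  ψ = [0, 0, 0]  (obs o_1=4)
t=2: δ = [3.840e-04, 4.800e-04, 2.880e-04]  ψ = [1, 2, 1]  (obs o_2=4)
t=3: δ = [1.920e-05, 4.608e-05, 1.536e-05]  ψ = [1, 0, 0]  (obs o_3=1)
t=4: δ = [7.373e-06, 4.147e-06, 4.147e-06]  ψ = [1, 1, 1]  (obs o_4=3)
backtrack: best end state = 0; path = [0, 1, 0, 1, 0]

path = [0, 1, 0, 1, 0]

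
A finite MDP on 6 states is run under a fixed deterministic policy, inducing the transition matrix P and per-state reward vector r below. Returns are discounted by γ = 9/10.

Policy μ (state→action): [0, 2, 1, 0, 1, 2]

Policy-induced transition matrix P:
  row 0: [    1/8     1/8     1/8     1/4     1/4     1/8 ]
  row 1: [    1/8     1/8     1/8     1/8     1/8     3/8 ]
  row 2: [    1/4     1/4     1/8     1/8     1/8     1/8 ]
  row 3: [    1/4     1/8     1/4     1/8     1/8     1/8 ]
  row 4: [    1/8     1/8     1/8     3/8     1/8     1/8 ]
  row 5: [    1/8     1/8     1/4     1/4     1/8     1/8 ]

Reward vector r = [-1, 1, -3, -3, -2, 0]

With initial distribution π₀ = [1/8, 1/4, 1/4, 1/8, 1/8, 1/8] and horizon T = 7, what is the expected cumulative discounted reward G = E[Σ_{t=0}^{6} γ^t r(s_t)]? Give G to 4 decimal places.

G = -7.2277

t=0: π = [0.1250, 0.2500, 0.2500, 0.1250, 0.1250, 0.1250], E[r] = -1.2500, γ^t·E[r] = -1.250000, running G = -1.250000
t=1: π = [0.1719, 0.1563, 0.1563, 0.1875, 0.1406, 0.1875], E[r] = -1.3281, γ^t·E[r] = -1.195313, running G = -2.445313
t=2: π = [0.1680, 0.1445, 0.1719, 0.2051, 0.1465, 0.1641], E[r] = -1.4473, γ^t·E[r] = -1.172285, running G = -3.617598
t=3: π = [0.1721, 0.1465, 0.1711, 0.2031, 0.1460, 0.1611], E[r] = -1.4404, γ^t·E[r] = -1.050073, running G = -4.667671
t=4: π = [0.1718, 0.1464, 0.1705, 0.2032, 0.1465, 0.1616], E[r] = -1.4395, γ^t·E[r] = -0.944445, running G = -5.612116
t=5: π = [0.1717, 0.1463, 0.1706, 0.2033, 0.1465, 0.1616], E[r] = -1.4400, γ^t·E[r] = -0.850332, running G = -6.462448
t=6: π = [0.1717, 0.1463, 0.1706, 0.2033, 0.1465, 0.1616], E[r] = -1.4400, γ^t·E[r] = -0.765288, running G = -7.227736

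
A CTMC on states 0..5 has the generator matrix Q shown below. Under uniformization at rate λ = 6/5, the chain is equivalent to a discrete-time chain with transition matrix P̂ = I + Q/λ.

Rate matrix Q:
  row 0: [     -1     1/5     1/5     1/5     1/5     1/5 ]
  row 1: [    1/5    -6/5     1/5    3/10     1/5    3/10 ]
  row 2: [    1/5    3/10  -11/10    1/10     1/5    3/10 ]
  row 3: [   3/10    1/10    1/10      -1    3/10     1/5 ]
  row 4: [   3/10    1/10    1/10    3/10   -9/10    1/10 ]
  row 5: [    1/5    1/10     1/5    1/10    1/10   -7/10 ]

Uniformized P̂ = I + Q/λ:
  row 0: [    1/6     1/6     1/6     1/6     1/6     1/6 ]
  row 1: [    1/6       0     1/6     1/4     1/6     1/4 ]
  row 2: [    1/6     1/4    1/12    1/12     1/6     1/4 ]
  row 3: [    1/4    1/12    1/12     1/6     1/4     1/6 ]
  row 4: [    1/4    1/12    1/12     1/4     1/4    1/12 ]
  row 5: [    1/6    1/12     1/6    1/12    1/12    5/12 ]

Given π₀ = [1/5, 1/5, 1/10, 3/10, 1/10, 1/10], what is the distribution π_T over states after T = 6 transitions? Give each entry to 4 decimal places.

t=0: π = [0.2000, 0.2000, 0.1000, 0.3000, 0.1000, 0.1000]
t=1: π = [0.2000, 0.1000, 0.1250, 0.1750, 0.1917, 0.2083]
t=2: π = [0.1972, 0.1125, 0.1257, 0.1632, 0.1799, 0.2215]
t=3: π = [0.1953, 0.1113, 0.1276, 0.1621, 0.1768, 0.2269]
t=4: π = [0.1949, 0.1116, 0.1278, 0.1611, 0.1760, 0.2286]
t=5: π = [0.1948, 0.1116, 0.1279, 0.1609, 0.1757, 0.2291]
t=6: π = [0.1947, 0.1116, 0.1280, 0.1609, 0.1756, 0.2293]

π = [0.1947, 0.1116, 0.1280, 0.1609, 0.1756, 0.2293]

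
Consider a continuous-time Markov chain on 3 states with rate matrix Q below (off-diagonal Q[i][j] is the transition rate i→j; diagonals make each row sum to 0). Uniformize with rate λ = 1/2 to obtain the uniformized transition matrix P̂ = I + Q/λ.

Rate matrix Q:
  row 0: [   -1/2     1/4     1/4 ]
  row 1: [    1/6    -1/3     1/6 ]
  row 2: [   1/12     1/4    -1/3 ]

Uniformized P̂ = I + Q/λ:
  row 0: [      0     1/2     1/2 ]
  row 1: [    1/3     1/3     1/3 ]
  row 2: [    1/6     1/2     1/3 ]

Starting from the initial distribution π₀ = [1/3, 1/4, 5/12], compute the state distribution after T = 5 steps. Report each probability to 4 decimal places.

t=0: π = [0.3333, 0.2500, 0.4167]
t=1: π = [0.1528, 0.4583, 0.3889]
t=2: π = [0.2176, 0.4236, 0.3588]
t=3: π = [0.2010, 0.4294, 0.3696]
t=4: π = [0.2047, 0.4284, 0.3668]
t=5: π = [0.2040, 0.4286, 0.3675]

π = [0.2040, 0.4286, 0.3675]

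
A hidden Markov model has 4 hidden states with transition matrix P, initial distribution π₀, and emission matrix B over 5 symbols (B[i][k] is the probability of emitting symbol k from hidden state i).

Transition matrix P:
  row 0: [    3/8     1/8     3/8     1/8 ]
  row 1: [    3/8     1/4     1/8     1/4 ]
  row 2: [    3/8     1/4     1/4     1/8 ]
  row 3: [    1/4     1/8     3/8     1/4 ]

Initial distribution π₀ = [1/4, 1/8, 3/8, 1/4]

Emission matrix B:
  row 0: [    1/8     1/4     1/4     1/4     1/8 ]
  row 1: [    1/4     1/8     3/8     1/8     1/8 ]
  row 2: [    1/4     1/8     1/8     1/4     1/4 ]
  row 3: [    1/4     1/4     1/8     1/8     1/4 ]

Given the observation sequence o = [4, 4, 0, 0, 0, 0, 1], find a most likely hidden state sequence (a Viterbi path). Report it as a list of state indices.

t=0: δ = [3.125e-02, 1.562e-02, 9.375e-02, 6.250e-02]  (obs o_0=4)
t=1: δ = [4.395e-03, 2.930e-03, 5.859e-03, 3.906e-03]  ψ = [2, 2, 2, 3]  (obs o_1=4)
t=2: δ = [2.747e-04, 3.662e-04, 4.120e-04, 2.441e-04]  ψ = [2, 2, 0, 3]  (obs o_2=0)
t=3: δ = [1.931e-05, 2.575e-05, 2.575e-05, 2.289e-05]  ψ = [2, 2, 0, 1]  (obs o_3=0)
t=4: δ = [1.207e-06, 1.609e-06, 2.146e-06, 1.609e-06]  ψ = [1, 1, 3, 1]  (obs o_4=0)
t=5: δ = [1.006e-07, 1.341e-07, 1.509e-07, 1.006e-07]  ψ = [2, 2, 3, 1]  (obs o_5=0)
t=6: δ = [1.414e-08, 4.715e-09, 4.715e-09, 8.382e-09]  ψ = [2, 2, 0, 1]  (obs o_6=1)
backtrack: best end state = 0; path = [2, 0, 2, 1, 3, 2, 0]

path = [2, 0, 2, 1, 3, 2, 0]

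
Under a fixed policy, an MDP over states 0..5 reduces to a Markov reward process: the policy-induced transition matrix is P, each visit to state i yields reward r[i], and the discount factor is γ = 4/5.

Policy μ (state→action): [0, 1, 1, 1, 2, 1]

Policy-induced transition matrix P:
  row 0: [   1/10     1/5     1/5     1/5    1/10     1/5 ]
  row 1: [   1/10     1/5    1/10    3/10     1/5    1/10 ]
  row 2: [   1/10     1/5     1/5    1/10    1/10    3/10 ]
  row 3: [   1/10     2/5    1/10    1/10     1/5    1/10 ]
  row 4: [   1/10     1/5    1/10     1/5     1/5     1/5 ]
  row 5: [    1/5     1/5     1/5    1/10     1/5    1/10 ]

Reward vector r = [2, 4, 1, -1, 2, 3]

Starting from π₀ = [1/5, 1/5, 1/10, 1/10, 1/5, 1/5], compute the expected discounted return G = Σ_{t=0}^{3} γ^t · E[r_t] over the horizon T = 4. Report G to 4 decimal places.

G = 5.9899

t=0: π = [0.2000, 0.2000, 0.1000, 0.1000, 0.2000, 0.2000], E[r] = 2.2000, γ^t·E[r] = 2.200000, running G = 2.200000
t=1: π = [0.1200, 0.2200, 0.1500, 0.1800, 0.1700, 0.1600], E[r] = 1.9100, γ^t·E[r] = 1.528000, running G = 3.728000
t=2: π = [0.1160, 0.2360, 0.1430, 0.1730, 0.1730, 0.1590], E[r] = 1.9690, γ^t·E[r] = 1.260160, running G = 4.988160
t=3: π = [0.1159, 0.2346, 0.1418, 0.1761, 0.1741, 0.1575], E[r] = 1.9566, γ^t·E[r] = 1.001779, running G = 5.989939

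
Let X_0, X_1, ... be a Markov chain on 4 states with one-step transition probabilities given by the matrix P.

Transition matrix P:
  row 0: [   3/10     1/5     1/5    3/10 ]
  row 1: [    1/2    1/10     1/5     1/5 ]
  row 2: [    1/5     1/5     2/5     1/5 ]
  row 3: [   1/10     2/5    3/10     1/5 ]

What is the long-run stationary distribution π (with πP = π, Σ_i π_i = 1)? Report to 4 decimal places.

Balance equations π_j = Σ_i π_i·P[i][j]:
  π_0 = 3/10·π_0 + 1/2·π_1 + 1/5·π_2 + 1/10·π_3
  π_1 = 1/5·π_0 + 1/10·π_1 + 1/5·π_2 + 2/5·π_3
  π_2 = 1/5·π_0 + 1/5·π_1 + 2/5·π_2 + 3/10·π_3
  normalize: π_0 + π_1 + π_2 + π_3 = 1
Solving the linear system gives exactly π = [54/199, 222/995, 277/995, 226/995].

π = [0.2714, 0.2231, 0.2784, 0.2271]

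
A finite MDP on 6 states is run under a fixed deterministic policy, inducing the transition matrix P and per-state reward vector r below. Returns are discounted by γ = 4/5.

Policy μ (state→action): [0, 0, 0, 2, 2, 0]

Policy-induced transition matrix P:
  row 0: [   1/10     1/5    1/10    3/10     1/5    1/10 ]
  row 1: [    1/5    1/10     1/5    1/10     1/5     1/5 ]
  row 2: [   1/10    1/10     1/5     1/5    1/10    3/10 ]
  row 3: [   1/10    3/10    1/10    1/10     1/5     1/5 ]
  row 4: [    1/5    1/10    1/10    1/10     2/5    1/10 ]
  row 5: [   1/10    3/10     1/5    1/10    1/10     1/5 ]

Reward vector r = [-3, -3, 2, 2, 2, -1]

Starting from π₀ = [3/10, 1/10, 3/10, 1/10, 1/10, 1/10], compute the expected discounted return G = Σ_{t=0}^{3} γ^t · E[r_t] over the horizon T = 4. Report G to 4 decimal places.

t=0: π = [0.3000, 0.1000, 0.3000, 0.1000, 0.1000, 0.1000], E[r] = -0.3000, γ^t·E[r] = -0.300000, running G = -0.300000
t=1: π = [0.1200, 0.1700, 0.1500, 0.1900, 0.1800, 0.1900], E[r] = -0.0200, γ^t·E[r] = -0.016000, running G = -0.316000
t=2: π = [0.1350, 0.1880, 0.1510, 0.1390, 0.2020, 0.1850], E[r] = -0.1700, γ^t·E[r] = -0.108800, running G = -0.424800
t=3: π = [0.1390, 0.1783, 0.1524, 0.1421, 0.2068, 0.1814], E[r] = -0.1307, γ^t·E[r] = -0.066918, running G = -0.491718

G = -0.4917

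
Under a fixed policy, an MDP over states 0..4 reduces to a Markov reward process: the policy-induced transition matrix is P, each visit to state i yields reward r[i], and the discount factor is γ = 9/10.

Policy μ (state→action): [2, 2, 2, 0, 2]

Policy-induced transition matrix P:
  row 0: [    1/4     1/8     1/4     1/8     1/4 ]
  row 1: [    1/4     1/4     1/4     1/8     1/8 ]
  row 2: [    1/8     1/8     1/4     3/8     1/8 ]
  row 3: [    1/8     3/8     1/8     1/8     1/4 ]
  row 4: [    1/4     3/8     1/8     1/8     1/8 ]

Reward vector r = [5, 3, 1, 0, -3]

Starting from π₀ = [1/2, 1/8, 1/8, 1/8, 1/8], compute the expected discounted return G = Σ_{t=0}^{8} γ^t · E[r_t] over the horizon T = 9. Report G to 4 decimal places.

t=0: π = [0.5000, 0.1250, 0.1250, 0.1250, 0.1250], E[r] = 2.6250, γ^t·E[r] = 2.625000, running G = 2.625000
t=1: π = [0.2188, 0.2031, 0.2188, 0.1563, 0.2031], E[r] = 1.3125, γ^t·E[r] = 1.181250, running G = 3.806250
t=2: π = [0.2031, 0.2402, 0.2051, 0.1797, 0.1719], E[r] = 1.4258, γ^t·E[r] = 1.154883, running G = 4.961133
t=3: π = [0.2019, 0.2429, 0.2061, 0.1763, 0.1729], E[r] = 1.4258, γ^t·E[r] = 1.039395, running G = 6.000527
t=4: π = [0.2022, 0.2426, 0.2064, 0.1765, 0.1723], E[r] = 1.4285, γ^t·E[r] = 0.937257, running G = 6.937784
t=5: π = [0.2021, 0.2425, 0.2064, 0.1766, 0.1723], E[r] = 1.4277, γ^t·E[r] = 0.843022, running G = 7.780807
t=6: π = [0.2021, 0.2425, 0.2064, 0.1766, 0.1723], E[r] = 1.4276, γ^t·E[r] = 0.758704, running G = 8.539511
t=7: π = [0.2021, 0.2426, 0.2064, 0.1766, 0.1723], E[r] = 1.4277, γ^t·E[r] = 0.682844, running G = 9.222354
t=8: π = [0.2021, 0.2426, 0.2064, 0.1766, 0.1723], E[r] = 1.4277, γ^t·E[r] = 0.614561, running G = 9.836916

G = 9.8369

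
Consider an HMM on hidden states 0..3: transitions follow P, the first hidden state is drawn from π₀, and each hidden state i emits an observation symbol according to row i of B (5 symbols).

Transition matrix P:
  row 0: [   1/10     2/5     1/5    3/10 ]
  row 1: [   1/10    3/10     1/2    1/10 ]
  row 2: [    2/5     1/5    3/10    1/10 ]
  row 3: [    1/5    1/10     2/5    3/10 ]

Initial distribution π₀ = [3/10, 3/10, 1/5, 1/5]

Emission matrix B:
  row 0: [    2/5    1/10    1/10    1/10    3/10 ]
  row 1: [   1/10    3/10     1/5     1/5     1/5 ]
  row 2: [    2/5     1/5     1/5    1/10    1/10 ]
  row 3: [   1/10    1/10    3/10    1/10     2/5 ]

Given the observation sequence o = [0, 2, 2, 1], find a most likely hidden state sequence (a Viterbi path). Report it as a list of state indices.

t=0: δ = [1.200e-01, 3.000e-02, 8.000e-02, 2.000e-02]  (obs o_0=0)
t=1: δ = [3.200e-03, 9.600e-03, 4.800e-03, 1.080e-02]  ψ = [2, 0, 0, 0]  (obs o_1=2)
t=2: δ = [2.160e-04, 5.760e-04, 9.600e-04, 9.720e-04]  ψ = [3, 1, 1, 3]  (obs o_2=2)
t=3: δ = [3.840e-05, 5.760e-05, 7.776e-05, 2.916e-05]  ψ = [2, 2, 3, 3]  (obs o_3=1)
backtrack: best end state = 2; path = [0, 3, 3, 2]

path = [0, 3, 3, 2]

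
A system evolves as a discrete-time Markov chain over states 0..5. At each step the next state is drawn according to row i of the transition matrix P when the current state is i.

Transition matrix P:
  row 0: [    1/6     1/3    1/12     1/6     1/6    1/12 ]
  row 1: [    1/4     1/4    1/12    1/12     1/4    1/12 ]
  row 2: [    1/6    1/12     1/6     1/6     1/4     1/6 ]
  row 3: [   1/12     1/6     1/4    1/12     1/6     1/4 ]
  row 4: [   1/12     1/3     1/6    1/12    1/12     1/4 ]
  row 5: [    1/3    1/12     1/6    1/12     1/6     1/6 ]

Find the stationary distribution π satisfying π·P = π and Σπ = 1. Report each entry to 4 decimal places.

Balance equations π_j = Σ_i π_i·P[i][j]:
  π_0 = 1/6·π_0 + 1/4·π_1 + 1/6·π_2 + 1/12·π_3 + 1/12·π_4 + 1/3·π_5
  π_1 = 1/3·π_0 + 1/4·π_1 + 1/12·π_2 + 1/6·π_3 + 1/3·π_4 + 1/12·π_5
  π_2 = 1/12·π_0 + 1/12·π_1 + 1/6·π_2 + 1/4·π_3 + 1/6·π_4 + 1/6·π_5
  π_3 = 1/6·π_0 + 1/12·π_1 + 1/6·π_2 + 1/12·π_3 + 1/12·π_4 + 1/12·π_5
  π_4 = 1/6·π_0 + 1/4·π_1 + 1/4·π_2 + 1/6·π_3 + 1/12·π_4 + 1/6·π_5
  normalize: π_0 + π_1 + π_2 + π_3 + π_4 + π_5 = 1
Solving the linear system gives exactly π = [48944/261833, 5277/23803, 37139/261833, 28993/261833, 47604/261833, 3162/20141].

π = [0.1869, 0.2217, 0.1418, 0.1107, 0.1818, 0.1570]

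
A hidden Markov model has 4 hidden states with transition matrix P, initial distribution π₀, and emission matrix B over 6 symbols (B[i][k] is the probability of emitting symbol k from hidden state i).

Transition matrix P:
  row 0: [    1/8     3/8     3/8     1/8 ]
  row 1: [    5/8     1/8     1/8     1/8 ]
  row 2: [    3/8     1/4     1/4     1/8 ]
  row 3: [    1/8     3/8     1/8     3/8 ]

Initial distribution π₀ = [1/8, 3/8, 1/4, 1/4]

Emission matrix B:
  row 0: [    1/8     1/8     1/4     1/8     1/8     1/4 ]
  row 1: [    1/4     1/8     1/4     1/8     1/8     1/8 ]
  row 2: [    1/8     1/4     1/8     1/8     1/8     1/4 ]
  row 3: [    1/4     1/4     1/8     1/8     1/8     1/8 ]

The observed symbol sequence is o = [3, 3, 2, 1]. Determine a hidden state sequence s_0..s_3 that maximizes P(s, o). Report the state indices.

t=0: δ = [1.562e-02, 4.688e-02, 3.125e-02, 3.125e-02]  (obs o_0=3)
t=1: δ = [3.662e-03, 1.465e-03, 9.766e-04, 1.465e-03]  ψ = [1, 3, 2, 3]  (obs o_1=3)
t=2: δ = [2.289e-04, 3.433e-04, 1.717e-04, 6.866e-05]  ψ = [1, 0, 0, 3]  (obs o_2=2)
t=3: δ = [2.682e-05, 1.073e-05, 2.146e-05, 1.073e-05]  ψ = [1, 0, 0, 1]  (obs o_3=1)
backtrack: best end state = 0; path = [1, 0, 1, 0]

path = [1, 0, 1, 0]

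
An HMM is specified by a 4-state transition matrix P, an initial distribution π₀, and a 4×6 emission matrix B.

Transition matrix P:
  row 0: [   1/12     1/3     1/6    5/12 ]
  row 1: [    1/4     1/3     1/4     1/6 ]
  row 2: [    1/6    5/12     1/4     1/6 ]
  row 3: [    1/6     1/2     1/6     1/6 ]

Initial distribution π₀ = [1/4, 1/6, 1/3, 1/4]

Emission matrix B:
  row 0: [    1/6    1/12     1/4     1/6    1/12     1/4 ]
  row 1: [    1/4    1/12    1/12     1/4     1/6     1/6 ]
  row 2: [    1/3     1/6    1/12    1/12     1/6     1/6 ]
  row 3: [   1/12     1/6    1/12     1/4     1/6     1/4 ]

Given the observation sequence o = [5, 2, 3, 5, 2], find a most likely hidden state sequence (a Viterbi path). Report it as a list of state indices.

path = [3, 0, 3, 1, 0]

t=0: δ = [6.250e-02, 2.778e-02, 5.556e-02, 6.250e-02]  (obs o_0=5)
t=1: δ = [2.604e-03, 2.604e-03, 1.157e-03, 2.170e-03]  ψ = [3, 3, 2, 0]  (obs o_1=2)
t=2: δ = [1.085e-04, 2.713e-04, 5.425e-05, 2.713e-04]  ψ = [1, 3, 1, 0]  (obs o_2=3)
t=3: δ = [1.695e-05, 2.261e-05, 1.130e-05, 1.130e-05]  ψ = [1, 3, 1, 0]  (obs o_3=5)
t=4: δ = [1.413e-06, 6.279e-07, 4.710e-07, 5.887e-07]  ψ = [1, 1, 1, 0]  (obs o_4=2)
backtrack: best end state = 0; path = [3, 0, 3, 1, 0]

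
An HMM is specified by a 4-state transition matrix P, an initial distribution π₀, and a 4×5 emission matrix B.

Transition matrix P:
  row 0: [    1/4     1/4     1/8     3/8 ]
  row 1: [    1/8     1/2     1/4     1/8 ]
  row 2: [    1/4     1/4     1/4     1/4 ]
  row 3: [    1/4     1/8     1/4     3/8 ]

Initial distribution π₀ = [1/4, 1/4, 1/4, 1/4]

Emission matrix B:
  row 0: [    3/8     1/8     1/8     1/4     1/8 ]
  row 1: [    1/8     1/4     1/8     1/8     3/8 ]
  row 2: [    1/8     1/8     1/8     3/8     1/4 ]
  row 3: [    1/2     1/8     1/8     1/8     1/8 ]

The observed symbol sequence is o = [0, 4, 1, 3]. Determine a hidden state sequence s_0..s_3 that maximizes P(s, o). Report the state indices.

path = [0, 1, 1, 2]

t=0: δ = [9.375e-02, 3.125e-02, 3.125e-02, 1.250e-01]  (obs o_0=0)
t=1: δ = [3.906e-03, 8.789e-03, 7.812e-03, 5.859e-03]  ψ = [3, 0, 3, 3]  (obs o_1=4)
t=2: δ = [2.441e-04, 1.099e-03, 2.747e-04, 2.747e-04]  ψ = [2, 1, 1, 3]  (obs o_2=1)
t=3: δ = [3.433e-05, 6.866e-05, 1.030e-04, 1.717e-05]  ψ = [1, 1, 1, 1]  (obs o_3=3)
backtrack: best end state = 2; path = [0, 1, 1, 2]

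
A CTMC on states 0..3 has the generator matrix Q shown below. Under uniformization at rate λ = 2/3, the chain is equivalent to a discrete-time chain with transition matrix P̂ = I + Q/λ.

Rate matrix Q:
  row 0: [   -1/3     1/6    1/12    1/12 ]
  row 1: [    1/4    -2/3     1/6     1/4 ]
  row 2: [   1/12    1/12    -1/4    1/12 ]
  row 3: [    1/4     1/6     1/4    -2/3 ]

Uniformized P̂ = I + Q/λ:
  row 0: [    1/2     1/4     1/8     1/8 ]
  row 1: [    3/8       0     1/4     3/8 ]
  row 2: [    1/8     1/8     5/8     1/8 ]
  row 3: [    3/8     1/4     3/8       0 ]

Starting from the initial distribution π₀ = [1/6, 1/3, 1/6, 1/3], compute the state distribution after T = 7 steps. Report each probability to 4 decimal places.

t=0: π = [0.1667, 0.3333, 0.1667, 0.3333]
t=1: π = [0.3542, 0.1458, 0.3333, 0.1667]
t=2: π = [0.3359, 0.1719, 0.3516, 0.1406]
t=3: π = [0.3291, 0.1631, 0.3574, 0.1504]
t=4: π = [0.3268, 0.1646, 0.3617, 0.1470]
t=5: π = [0.3254, 0.1637, 0.3632, 0.1478]
t=6: π = [0.3249, 0.1637, 0.3640, 0.1474]
t=7: π = [0.3246, 0.1636, 0.3643, 0.1475]

π = [0.3246, 0.1636, 0.3643, 0.1475]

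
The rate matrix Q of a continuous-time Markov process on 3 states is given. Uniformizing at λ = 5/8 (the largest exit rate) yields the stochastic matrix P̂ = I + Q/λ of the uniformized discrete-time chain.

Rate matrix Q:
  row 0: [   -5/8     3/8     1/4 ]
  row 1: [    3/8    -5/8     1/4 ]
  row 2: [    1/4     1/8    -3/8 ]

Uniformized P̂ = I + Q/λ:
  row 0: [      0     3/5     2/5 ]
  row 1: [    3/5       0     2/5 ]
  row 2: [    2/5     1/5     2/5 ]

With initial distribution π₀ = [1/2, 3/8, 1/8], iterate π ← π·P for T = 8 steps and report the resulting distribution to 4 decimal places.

t=0: π = [0.5000, 0.3750, 0.1250]
t=1: π = [0.2750, 0.3250, 0.4000]
t=2: π = [0.3550, 0.2450, 0.4000]
t=3: π = [0.3070, 0.2930, 0.4000]
t=4: π = [0.3358, 0.2642, 0.4000]
t=5: π = [0.3185, 0.2815, 0.4000]
t=6: π = [0.3289, 0.2711, 0.4000]
t=7: π = [0.3227, 0.2773, 0.4000]
t=8: π = [0.3264, 0.2736, 0.4000]

π = [0.3264, 0.2736, 0.4000]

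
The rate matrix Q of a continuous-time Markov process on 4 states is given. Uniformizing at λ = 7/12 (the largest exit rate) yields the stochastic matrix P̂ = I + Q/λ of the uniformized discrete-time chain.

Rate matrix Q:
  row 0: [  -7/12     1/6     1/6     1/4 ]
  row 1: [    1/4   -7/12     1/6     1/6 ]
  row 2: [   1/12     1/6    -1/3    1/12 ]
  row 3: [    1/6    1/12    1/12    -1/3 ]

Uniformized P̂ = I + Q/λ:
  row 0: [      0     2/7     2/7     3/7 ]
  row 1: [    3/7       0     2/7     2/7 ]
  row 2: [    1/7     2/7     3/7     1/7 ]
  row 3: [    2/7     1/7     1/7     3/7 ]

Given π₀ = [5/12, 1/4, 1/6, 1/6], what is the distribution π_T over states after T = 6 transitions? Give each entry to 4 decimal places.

t=0: π = [0.4167, 0.2500, 0.1667, 0.1667]
t=1: π = [0.1786, 0.1905, 0.2857, 0.3452]
t=2: π = [0.2211, 0.1820, 0.2772, 0.3197]
t=3: π = [0.2089, 0.1880, 0.2796, 0.3234]
t=4: π = [0.2129, 0.1858, 0.2795, 0.3218]
t=5: π = [0.2115, 0.1867, 0.2797, 0.3222]
t=6: π = [0.2120, 0.1864, 0.2796, 0.3220]

π = [0.2120, 0.1864, 0.2796, 0.3220]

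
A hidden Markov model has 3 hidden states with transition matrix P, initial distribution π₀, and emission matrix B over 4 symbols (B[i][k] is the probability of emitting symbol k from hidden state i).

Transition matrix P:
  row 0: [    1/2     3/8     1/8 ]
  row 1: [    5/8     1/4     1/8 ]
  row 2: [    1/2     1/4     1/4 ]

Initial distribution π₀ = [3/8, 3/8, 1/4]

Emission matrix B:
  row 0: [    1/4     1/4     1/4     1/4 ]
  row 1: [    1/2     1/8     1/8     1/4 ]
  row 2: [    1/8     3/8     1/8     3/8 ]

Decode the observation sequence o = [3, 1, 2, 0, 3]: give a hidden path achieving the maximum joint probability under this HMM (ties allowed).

path = [1, 0, 0, 1, 0]

t=0: δ = [9.375e-02, 9.375e-02, 9.375e-02]  (obs o_0=3)
t=1: δ = [1.465e-02, 4.395e-03, 8.789e-03]  ψ = [1, 0, 2]  (obs o_1=1)
t=2: δ = [1.831e-03, 6.866e-04, 2.747e-04]  ψ = [0, 0, 2]  (obs o_2=2)
t=3: δ = [2.289e-04, 3.433e-04, 2.861e-05]  ψ = [0, 0, 0]  (obs o_3=0)
t=4: δ = [5.364e-05, 2.146e-05, 1.609e-05]  ψ = [1, 0, 1]  (obs o_4=3)
backtrack: best end state = 0; path = [1, 0, 0, 1, 0]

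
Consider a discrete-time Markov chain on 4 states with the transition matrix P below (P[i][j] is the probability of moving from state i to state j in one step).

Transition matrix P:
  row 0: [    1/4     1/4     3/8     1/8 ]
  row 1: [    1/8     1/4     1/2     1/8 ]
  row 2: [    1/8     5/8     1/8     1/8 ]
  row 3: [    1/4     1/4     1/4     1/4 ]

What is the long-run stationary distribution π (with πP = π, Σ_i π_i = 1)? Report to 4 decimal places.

π = [0.1633, 0.3711, 0.3228, 0.1429]

Balance equations π_j = Σ_i π_i·P[i][j]:
  π_0 = 1/4·π_0 + 1/8·π_1 + 1/8·π_2 + 1/4·π_3
  π_1 = 1/4·π_0 + 1/4·π_1 + 5/8·π_2 + 1/4·π_3
  π_2 = 3/8·π_0 + 1/2·π_1 + 1/8·π_2 + 1/4·π_3
  normalize: π_0 + π_1 + π_2 + π_3 = 1
Solving the linear system gives exactly π = [8/49, 200/539, 174/539, 1/7].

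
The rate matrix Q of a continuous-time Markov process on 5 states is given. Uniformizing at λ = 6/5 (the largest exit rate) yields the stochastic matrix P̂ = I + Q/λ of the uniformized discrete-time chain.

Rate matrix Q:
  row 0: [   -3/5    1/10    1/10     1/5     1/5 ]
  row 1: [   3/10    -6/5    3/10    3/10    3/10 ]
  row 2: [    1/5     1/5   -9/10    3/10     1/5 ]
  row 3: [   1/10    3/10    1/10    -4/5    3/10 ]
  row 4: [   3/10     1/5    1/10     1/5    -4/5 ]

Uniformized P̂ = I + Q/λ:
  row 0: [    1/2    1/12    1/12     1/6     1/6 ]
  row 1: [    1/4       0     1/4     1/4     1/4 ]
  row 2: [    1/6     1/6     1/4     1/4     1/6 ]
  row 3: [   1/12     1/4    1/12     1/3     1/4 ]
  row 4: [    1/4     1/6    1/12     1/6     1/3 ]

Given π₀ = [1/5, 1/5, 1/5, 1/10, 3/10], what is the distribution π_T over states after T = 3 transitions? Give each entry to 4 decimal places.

t=0: π = [0.2000, 0.2000, 0.2000, 0.1000, 0.3000]
t=1: π = [0.2667, 0.1250, 0.1500, 0.2167, 0.2417]
t=2: π = [0.2681, 0.1417, 0.1292, 0.2257, 0.2354]
t=3: π = [0.2686, 0.1395, 0.1285, 0.2269, 0.2365]

π = [0.2686, 0.1395, 0.1285, 0.2269, 0.2365]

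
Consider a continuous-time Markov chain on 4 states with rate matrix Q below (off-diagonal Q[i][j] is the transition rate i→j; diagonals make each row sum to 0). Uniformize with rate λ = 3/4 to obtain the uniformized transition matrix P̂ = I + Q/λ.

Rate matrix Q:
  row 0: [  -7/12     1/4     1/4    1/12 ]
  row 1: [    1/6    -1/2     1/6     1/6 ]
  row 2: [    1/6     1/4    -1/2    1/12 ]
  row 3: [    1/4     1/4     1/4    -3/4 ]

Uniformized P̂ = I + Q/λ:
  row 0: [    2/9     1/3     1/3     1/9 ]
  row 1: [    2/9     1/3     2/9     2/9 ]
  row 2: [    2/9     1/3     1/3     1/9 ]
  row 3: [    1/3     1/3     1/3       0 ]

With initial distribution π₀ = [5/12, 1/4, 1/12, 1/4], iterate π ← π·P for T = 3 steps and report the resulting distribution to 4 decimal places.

π = [0.2373, 0.3333, 0.2963, 0.1331]

t=0: π = [0.4167, 0.2500, 0.0833, 0.2500]
t=1: π = [0.2500, 0.3333, 0.3056, 0.1111]
t=2: π = [0.2346, 0.3333, 0.2963, 0.1358]
t=3: π = [0.2373, 0.3333, 0.2963, 0.1331]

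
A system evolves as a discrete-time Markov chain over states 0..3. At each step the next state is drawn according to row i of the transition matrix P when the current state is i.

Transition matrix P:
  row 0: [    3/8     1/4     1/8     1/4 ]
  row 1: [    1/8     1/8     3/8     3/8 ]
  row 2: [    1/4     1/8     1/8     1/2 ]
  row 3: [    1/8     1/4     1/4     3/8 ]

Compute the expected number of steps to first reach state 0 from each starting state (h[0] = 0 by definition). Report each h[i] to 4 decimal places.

h = [0.0000, 6.3529, 5.7255, 6.4314]

First-step conditioning: h[0] = 0; for i ≠ 0, h[i] = 1 + Σ_k P[i][k]·h[k].
  h[1] = 1 + 1/8·h[1] + 3/8·h[2] + 3/8·h[3]
  h[2] = 1 + 1/8·h[1] + 1/8·h[2] + 1/2·h[3]
  h[3] = 1 + 1/4·h[1] + 1/4·h[2] + 3/8·h[3]
Solving the 3×3 linear system over states ≠ 0 gives exactly h = [0, 108/17, 292/51, 328/51] (h[0] = 0 is the target).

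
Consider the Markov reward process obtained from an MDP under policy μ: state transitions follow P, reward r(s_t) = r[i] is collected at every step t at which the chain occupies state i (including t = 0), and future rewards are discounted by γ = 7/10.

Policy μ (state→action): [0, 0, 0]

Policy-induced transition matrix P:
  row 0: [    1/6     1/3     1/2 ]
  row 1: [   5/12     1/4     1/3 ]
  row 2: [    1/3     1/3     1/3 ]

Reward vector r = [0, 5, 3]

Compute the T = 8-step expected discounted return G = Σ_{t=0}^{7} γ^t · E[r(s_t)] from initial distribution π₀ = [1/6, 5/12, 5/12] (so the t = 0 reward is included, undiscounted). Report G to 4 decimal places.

t=0: π = [0.1667, 0.4167, 0.4167], E[r] = 3.3333, γ^t·E[r] = 3.333333, running G = 3.333333
t=1: π = [0.3403, 0.2986, 0.3611], E[r] = 2.5764, γ^t·E[r] = 1.803472, running G = 5.136806
t=2: π = [0.3015, 0.3084, 0.3900], E[r] = 2.7124, γ^t·E[r] = 1.329068, running G = 6.465874
t=3: π = [0.3088, 0.3076, 0.3836], E[r] = 2.6889, γ^t·E[r] = 0.922292, running G = 7.388166
t=4: π = [0.3075, 0.3077, 0.3848], E[r] = 2.6929, γ^t·E[r] = 0.646561, running G = 8.034727
t=5: π = [0.3077, 0.3077, 0.3846], E[r] = 2.6922, γ^t·E[r] = 0.452480, running G = 8.487207
t=6: π = [0.3077, 0.3077, 0.3846], E[r] = 2.6923, γ^t·E[r] = 0.316749, running G = 8.803956
t=7: π = [0.3077, 0.3077, 0.3846], E[r] = 2.6923, γ^t·E[r] = 0.221723, running G = 9.025679

G = 9.0257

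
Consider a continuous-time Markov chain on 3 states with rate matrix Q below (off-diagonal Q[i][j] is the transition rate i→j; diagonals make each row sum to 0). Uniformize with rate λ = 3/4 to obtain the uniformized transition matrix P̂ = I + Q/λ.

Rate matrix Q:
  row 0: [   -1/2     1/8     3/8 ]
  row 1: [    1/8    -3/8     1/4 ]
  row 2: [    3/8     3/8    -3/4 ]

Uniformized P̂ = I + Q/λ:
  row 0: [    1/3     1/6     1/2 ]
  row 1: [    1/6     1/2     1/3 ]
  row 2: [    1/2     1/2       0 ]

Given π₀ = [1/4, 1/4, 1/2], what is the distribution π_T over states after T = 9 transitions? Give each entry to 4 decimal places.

t=0: π = [0.2500, 0.2500, 0.5000]
t=1: π = [0.3750, 0.4167, 0.2083]
t=2: π = [0.2986, 0.3750, 0.3264]
t=3: π = [0.3252, 0.4005, 0.2743]
t=4: π = [0.3123, 0.3916, 0.2961]
t=5: π = [0.3174, 0.3959, 0.2867]
t=6: π = [0.3151, 0.3942, 0.2907]
t=7: π = [0.3161, 0.3950, 0.2890]
t=8: π = [0.3157, 0.3946, 0.2897]
t=9: π = [0.3158, 0.3948, 0.2894]

π = [0.3158, 0.3948, 0.2894]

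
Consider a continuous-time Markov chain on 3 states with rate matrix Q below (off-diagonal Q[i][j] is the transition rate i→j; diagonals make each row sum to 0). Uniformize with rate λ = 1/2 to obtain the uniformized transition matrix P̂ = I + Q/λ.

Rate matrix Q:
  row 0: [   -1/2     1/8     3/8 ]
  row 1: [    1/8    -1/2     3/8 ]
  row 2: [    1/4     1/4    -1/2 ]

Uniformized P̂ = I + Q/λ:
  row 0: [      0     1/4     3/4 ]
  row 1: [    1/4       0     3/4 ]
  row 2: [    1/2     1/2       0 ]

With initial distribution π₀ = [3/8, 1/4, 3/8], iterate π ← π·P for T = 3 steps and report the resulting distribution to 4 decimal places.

t=0: π = [0.3750, 0.2500, 0.3750]
t=1: π = [0.2500, 0.2813, 0.4688]
t=2: π = [0.3047, 0.2969, 0.3984]
t=3: π = [0.2734, 0.2754, 0.4512]

π = [0.2734, 0.2754, 0.4512]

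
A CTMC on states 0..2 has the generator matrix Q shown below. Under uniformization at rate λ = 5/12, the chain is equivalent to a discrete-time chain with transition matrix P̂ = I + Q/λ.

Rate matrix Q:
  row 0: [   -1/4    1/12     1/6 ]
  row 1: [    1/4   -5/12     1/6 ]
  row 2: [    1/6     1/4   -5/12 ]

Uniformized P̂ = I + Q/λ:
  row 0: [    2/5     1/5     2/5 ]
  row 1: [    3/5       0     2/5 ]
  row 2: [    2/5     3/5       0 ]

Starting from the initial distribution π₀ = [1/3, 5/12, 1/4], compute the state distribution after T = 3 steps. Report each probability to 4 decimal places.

π = [0.4553, 0.2567, 0.2880]

t=0: π = [0.3333, 0.4167, 0.2500]
t=1: π = [0.4833, 0.2167, 0.3000]
t=2: π = [0.4433, 0.2767, 0.2800]
t=3: π = [0.4553, 0.2567, 0.2880]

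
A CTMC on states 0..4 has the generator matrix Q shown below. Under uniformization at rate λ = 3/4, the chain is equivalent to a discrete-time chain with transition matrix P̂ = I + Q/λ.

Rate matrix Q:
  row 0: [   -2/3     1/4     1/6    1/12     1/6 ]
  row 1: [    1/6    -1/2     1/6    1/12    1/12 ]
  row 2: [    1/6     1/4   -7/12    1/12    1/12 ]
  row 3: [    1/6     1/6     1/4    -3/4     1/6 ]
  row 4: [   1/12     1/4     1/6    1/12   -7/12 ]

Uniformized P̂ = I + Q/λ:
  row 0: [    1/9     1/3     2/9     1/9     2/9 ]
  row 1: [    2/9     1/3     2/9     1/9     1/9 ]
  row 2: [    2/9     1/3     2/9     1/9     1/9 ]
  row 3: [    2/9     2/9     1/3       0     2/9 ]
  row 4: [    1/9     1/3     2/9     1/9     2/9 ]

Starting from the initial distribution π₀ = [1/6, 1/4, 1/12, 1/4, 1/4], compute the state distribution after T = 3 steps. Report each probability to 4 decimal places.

π = [0.1842, 0.3220, 0.2335, 0.0998, 0.1605]

t=0: π = [0.1667, 0.2500, 0.0833, 0.2500, 0.2500]
t=1: π = [0.1759, 0.3056, 0.2500, 0.0833, 0.1852]
t=2: π = [0.1821, 0.3241, 0.2315, 0.1019, 0.1605]
t=3: π = [0.1842, 0.3220, 0.2335, 0.0998, 0.1605]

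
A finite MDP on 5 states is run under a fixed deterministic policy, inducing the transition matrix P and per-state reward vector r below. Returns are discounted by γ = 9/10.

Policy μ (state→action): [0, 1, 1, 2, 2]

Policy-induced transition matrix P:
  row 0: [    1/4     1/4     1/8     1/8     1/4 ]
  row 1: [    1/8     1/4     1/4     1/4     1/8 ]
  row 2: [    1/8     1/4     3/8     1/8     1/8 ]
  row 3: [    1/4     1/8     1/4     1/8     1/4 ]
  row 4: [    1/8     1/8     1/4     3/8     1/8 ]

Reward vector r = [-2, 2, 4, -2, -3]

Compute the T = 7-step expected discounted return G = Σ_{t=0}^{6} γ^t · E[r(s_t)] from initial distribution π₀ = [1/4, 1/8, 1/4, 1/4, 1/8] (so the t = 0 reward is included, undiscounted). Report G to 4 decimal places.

G = 0.6846

t=0: π = [0.2500, 0.1250, 0.2500, 0.2500, 0.1250], E[r] = -0.1250, γ^t·E[r] = -0.125000, running G = -0.125000
t=1: π = [0.1875, 0.2031, 0.2500, 0.1719, 0.1875], E[r] = 0.1250, γ^t·E[r] = 0.112500, running G = -0.012500
t=2: π = [0.1699, 0.2051, 0.2578, 0.1973, 0.1699], E[r] = 0.1973, γ^t·E[r] = 0.159785, running G = 0.147285
t=3: π = [0.1709, 0.2041, 0.2610, 0.1931, 0.1709], E[r] = 0.2114, γ^t·E[r] = 0.154129, running G = 0.301415
t=4: π = [0.1705, 0.2045, 0.2613, 0.1932, 0.1705], E[r] = 0.2151, γ^t·E[r] = 0.141099, running G = 0.442514
t=5: π = [0.1705, 0.2045, 0.2613, 0.1932, 0.1705], E[r] = 0.2157, γ^t·E[r] = 0.127388, running G = 0.569902
t=6: π = [0.1705, 0.2045, 0.2614, 0.1932, 0.1705], E[r] = 0.2159, γ^t·E[r] = 0.114724, running G = 0.684626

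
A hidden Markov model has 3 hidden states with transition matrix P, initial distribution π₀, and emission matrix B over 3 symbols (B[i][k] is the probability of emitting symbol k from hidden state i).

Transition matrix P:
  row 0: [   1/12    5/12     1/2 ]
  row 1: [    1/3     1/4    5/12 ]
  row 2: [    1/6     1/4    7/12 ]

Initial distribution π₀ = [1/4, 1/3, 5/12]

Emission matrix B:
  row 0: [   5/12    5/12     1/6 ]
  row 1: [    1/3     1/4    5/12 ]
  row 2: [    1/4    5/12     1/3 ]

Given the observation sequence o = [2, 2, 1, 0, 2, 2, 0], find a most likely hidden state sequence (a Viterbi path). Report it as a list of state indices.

path = [2, 2, 2, 2, 2, 2, 2]

t=0: δ = [4.167e-02, 1.389e-01, 1.389e-01]  (obs o_0=2)
t=1: δ = [7.716e-03, 1.447e-02, 2.701e-02]  ψ = [1, 1, 2]  (obs o_1=2)
t=2: δ = [2.009e-03, 1.688e-03, 6.564e-03]  ψ = [1, 2, 2]  (obs o_2=1)
t=3: δ = [4.558e-04, 5.470e-04, 9.573e-04]  ψ = [2, 2, 2]  (obs o_3=0)
t=4: δ = [3.039e-05, 9.971e-05, 1.861e-04]  ψ = [1, 2, 2]  (obs o_4=2)
t=5: δ = [5.540e-06, 1.939e-05, 3.619e-05]  ψ = [1, 2, 2]  (obs o_5=2)
t=6: δ = [2.693e-06, 3.016e-06, 5.278e-06]  ψ = [1, 2, 2]  (obs o_6=0)
backtrack: best end state = 2; path = [2, 2, 2, 2, 2, 2, 2]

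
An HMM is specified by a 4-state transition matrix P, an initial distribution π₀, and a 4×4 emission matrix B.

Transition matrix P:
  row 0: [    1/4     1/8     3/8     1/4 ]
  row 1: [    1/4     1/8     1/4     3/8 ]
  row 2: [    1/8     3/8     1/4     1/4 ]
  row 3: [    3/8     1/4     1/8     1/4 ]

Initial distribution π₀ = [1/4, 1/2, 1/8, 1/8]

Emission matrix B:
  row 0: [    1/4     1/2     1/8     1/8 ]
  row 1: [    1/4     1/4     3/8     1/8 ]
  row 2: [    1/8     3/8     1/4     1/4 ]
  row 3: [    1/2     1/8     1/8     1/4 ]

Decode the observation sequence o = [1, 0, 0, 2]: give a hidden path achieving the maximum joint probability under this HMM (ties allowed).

path = [1, 3, 3, 1]

t=0: δ = [1.250e-01, 1.250e-01, 4.688e-02, 1.562e-02]  (obs o_0=1)
t=1: δ = [7.812e-03, 4.395e-03, 5.859e-03, 2.344e-02]  ψ = [0, 2, 0, 1]  (obs o_1=0)
t=2: δ = [2.197e-03, 1.465e-03, 3.662e-04, 2.930e-03]  ψ = [3, 3, 0, 3]  (obs o_2=0)
t=3: δ = [1.373e-04, 2.747e-04, 2.060e-04, 9.155e-05]  ψ = [3, 3, 0, 3]  (obs o_3=2)
backtrack: best end state = 1; path = [1, 3, 3, 1]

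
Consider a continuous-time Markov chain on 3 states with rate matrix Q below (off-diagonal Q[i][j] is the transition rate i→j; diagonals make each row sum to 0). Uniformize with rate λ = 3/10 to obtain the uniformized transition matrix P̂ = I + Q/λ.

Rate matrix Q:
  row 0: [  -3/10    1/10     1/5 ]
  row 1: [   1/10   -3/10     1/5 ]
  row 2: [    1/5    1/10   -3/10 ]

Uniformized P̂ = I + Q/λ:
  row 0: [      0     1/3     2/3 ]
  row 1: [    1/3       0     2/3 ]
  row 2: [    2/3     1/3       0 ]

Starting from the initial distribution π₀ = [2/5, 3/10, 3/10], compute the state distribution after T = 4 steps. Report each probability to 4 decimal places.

π = [0.3691, 0.2506, 0.3802]

t=0: π = [0.4000, 0.3000, 0.3000]
t=1: π = [0.3000, 0.2333, 0.4667]
t=2: π = [0.3889, 0.2556, 0.3556]
t=3: π = [0.3222, 0.2481, 0.4296]
t=4: π = [0.3691, 0.2506, 0.3802]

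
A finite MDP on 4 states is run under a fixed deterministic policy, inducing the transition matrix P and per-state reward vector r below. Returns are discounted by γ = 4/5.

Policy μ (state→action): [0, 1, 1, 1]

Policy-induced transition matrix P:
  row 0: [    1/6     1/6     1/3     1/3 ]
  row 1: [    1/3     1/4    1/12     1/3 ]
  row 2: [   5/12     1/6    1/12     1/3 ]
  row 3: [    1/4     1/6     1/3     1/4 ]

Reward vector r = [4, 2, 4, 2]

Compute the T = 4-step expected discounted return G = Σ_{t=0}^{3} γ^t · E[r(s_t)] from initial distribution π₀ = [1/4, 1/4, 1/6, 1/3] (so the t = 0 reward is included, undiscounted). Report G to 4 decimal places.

G = 8.7238

t=0: π = [0.2500, 0.2500, 0.1667, 0.3333], E[r] = 2.8333, γ^t·E[r] = 2.833333, running G = 2.833333
t=1: π = [0.2778, 0.1875, 0.2292, 0.3056], E[r] = 3.0139, γ^t·E[r] = 2.411111, running G = 5.244444
t=2: π = [0.2807, 0.1823, 0.2292, 0.3079], E[r] = 3.0197, γ^t·E[r] = 1.932593, running G = 7.177037
t=3: π = [0.2800, 0.1819, 0.2305, 0.3077], E[r] = 3.0209, γ^t·E[r] = 1.546716, running G = 8.723753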